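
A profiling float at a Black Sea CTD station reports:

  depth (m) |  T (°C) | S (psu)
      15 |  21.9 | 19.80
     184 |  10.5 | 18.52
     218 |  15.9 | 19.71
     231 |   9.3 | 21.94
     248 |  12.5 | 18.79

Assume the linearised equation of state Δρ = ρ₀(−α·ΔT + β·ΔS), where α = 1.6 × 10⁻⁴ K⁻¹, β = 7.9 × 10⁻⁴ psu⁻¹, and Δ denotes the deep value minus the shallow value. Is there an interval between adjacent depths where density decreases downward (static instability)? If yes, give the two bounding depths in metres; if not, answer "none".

231–248 m

Evaluate Δρ/ρ₀ = −αΔT + βΔS across each adjacent pair:
  15–184 m: −αΔT+βΔS = −(1.6 × 10⁻⁴)(-11.4)+(7.9 × 10⁻⁴)(-1.28) = 8.1 × 10⁻⁴ → stable
  184–218 m: −αΔT+βΔS = −(1.6 × 10⁻⁴)(+5.4)+(7.9 × 10⁻⁴)(+1.19) = 7.6 × 10⁻⁵ → stable
  218–231 m: −αΔT+βΔS = −(1.6 × 10⁻⁴)(-6.6)+(7.9 × 10⁻⁴)(+2.23) = 2.8 × 10⁻³ → stable
  231–248 m: −αΔT+βΔS = −(1.6 × 10⁻⁴)(+3.2)+(7.9 × 10⁻⁴)(-3.15) = -3.0 × 10⁻³ → UNSTABLE
The 231–248 m interval has Δρ < 0: lighter water underlies denser water.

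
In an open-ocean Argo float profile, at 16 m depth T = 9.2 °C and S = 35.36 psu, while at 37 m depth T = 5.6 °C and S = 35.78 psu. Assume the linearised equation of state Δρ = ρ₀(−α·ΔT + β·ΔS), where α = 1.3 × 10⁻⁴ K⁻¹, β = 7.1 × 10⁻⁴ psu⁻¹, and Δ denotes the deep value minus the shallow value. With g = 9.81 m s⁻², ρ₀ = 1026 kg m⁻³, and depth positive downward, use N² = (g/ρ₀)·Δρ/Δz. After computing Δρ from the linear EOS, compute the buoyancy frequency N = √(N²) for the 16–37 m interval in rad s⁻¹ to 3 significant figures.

0.0189 rad s⁻¹

ΔT = -3.6 K, ΔS = +0.42 psu (deep − shallow).
Δρ/ρ₀ = −αΔT + βΔS = 4.68 × 10⁻⁴ + 2.982 × 10⁻⁴ = 7.662 × 10⁻⁴, so Δρ ≈ 0.7861 kg m⁻³.
N² = (g/ρ₀)·Δρ/Δz = g·(Δρ/ρ₀)/Δz = 9.81 × 7.662 × 10⁻⁴ / 21 = 3.5792 × 10⁻⁴ s⁻².
N = √(3.5792 × 10⁻⁴) = 0.018919 rad s⁻¹ ≈ 0.0189 rad s⁻¹.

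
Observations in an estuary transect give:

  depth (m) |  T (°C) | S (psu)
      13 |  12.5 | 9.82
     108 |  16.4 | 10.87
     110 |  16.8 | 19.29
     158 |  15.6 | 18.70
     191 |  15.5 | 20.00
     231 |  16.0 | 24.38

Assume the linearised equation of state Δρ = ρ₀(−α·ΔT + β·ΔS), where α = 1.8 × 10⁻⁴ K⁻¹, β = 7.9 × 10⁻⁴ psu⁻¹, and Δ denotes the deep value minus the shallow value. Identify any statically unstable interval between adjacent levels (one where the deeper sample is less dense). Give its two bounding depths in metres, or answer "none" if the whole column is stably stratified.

110–158 m

Evaluate Δρ/ρ₀ = −αΔT + βΔS across each adjacent pair:
  13–108 m: −αΔT+βΔS = −(1.8 × 10⁻⁴)(+3.9)+(7.9 × 10⁻⁴)(+1.05) = 1.3 × 10⁻⁴ → stable
  108–110 m: −αΔT+βΔS = −(1.8 × 10⁻⁴)(+0.4)+(7.9 × 10⁻⁴)(+8.42) = 6.6 × 10⁻³ → stable
  110–158 m: −αΔT+βΔS = −(1.8 × 10⁻⁴)(-1.2)+(7.9 × 10⁻⁴)(-0.59) = -2.5 × 10⁻⁴ → UNSTABLE
  158–191 m: −αΔT+βΔS = −(1.8 × 10⁻⁴)(-0.1)+(7.9 × 10⁻⁴)(+1.30) = 1.0 × 10⁻³ → stable
  191–231 m: −αΔT+βΔS = −(1.8 × 10⁻⁴)(+0.5)+(7.9 × 10⁻⁴)(+4.38) = 3.4 × 10⁻³ → stable
The 110–158 m interval has Δρ < 0: lighter water underlies denser water.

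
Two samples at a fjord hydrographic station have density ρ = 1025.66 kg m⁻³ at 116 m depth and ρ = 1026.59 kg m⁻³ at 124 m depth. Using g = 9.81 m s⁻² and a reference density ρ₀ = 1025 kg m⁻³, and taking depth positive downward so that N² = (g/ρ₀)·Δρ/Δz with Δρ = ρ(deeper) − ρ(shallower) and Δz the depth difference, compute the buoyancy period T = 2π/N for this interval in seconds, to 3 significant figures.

Δρ = 1026.59 − 1025.66 = 0.93 kg m⁻³ over Δz = 124 − 116 = 8 m.
N² = (9.81/1025) × (0.93/8) = 1.1126 × 10⁻³ s⁻².
N = √(1.1126 × 10⁻³) = 0.033356 rad s⁻¹, so T = 2π/N = 188.37 s ≈ 188 s.

188 s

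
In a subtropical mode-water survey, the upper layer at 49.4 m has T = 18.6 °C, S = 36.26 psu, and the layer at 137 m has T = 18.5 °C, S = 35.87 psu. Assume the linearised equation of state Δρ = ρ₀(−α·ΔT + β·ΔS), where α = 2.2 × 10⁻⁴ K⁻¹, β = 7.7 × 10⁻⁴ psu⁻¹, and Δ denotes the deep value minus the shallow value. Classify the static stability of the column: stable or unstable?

ΔT = 18.5 − 18.6 = -0.1 K and ΔS = 35.87 − 36.26 = -0.39 psu (deep − shallow).
−αΔT = 2.20 × 10⁻⁵; βΔS = -3.003 × 10⁻⁴; sum Δρ/ρ₀ = -2.783 × 10⁻⁴.
Δρ/ρ₀ < 0, so Δρ < 0: deeper water is lighter → statically unstable; the column would overturn.

unstable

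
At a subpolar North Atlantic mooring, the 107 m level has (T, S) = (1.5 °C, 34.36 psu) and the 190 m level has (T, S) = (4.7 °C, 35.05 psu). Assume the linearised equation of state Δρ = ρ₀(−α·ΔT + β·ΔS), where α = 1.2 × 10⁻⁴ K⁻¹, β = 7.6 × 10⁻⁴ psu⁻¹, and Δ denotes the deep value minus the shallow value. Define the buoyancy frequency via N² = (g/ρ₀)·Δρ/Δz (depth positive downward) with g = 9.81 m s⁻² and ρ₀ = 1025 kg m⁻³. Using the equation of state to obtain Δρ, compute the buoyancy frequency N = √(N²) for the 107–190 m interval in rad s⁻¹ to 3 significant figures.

4.07 × 10⁻³ rad s⁻¹

ΔT = +3.2 K, ΔS = +0.69 psu (deep − shallow).
Δρ/ρ₀ = −αΔT + βΔS = -3.84 × 10⁻⁴ + 5.244 × 10⁻⁴ = 1.404 × 10⁻⁴, so Δρ ≈ 0.1439 kg m⁻³.
N² = (g/ρ₀)·Δρ/Δz = g·(Δρ/ρ₀)/Δz = 9.81 × 1.404 × 10⁻⁴ / 83 = 1.6594 × 10⁻⁵ s⁻².
N = √(1.6594 × 10⁻⁵) = 4.0736 × 10⁻³ rad s⁻¹ ≈ 4.07 × 10⁻³ rad s⁻¹.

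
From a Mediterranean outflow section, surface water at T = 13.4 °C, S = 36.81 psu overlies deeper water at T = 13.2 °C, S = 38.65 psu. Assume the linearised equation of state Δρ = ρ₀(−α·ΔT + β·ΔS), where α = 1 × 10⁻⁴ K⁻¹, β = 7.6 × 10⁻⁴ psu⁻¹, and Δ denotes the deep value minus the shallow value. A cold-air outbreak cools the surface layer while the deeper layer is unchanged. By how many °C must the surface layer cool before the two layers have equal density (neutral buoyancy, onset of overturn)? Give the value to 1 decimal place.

14.2 °C

Neutral buoyancy requires Δρ = 0, i.e. −α(T_deep − T_surf′) + β(S_deep − S_surf) = 0.
T_surf′ = T_deep − (β/α)·ΔS = 13.2 − (7.6 × 10⁻⁴/1 × 10⁻⁴)·(+1.84) = -0.784 °C.
Cooling required: 13.4 − (-0.784) = 14.184 °C.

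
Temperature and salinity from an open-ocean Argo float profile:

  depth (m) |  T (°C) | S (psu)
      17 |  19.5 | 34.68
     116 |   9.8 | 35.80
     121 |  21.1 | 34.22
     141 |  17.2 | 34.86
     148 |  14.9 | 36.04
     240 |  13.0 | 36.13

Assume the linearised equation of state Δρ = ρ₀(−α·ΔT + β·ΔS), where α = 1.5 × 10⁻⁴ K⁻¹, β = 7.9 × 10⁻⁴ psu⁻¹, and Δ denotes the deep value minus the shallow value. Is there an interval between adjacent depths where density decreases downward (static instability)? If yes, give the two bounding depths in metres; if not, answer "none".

116–121 m

Evaluate Δρ/ρ₀ = −αΔT + βΔS across each adjacent pair:
  17–116 m: −αΔT+βΔS = −(1.5 × 10⁻⁴)(-9.7)+(7.9 × 10⁻⁴)(+1.12) = 2.3 × 10⁻³ → stable
  116–121 m: −αΔT+βΔS = −(1.5 × 10⁻⁴)(+11.3)+(7.9 × 10⁻⁴)(-1.58) = -2.9 × 10⁻³ → UNSTABLE
  121–141 m: −αΔT+βΔS = −(1.5 × 10⁻⁴)(-3.9)+(7.9 × 10⁻⁴)(+0.64) = 1.1 × 10⁻³ → stable
  141–148 m: −αΔT+βΔS = −(1.5 × 10⁻⁴)(-2.3)+(7.9 × 10⁻⁴)(+1.18) = 1.3 × 10⁻³ → stable
  148–240 m: −αΔT+βΔS = −(1.5 × 10⁻⁴)(-1.9)+(7.9 × 10⁻⁴)(+0.09) = 3.6 × 10⁻⁴ → stable
The 116–121 m interval has Δρ < 0: lighter water underlies denser water.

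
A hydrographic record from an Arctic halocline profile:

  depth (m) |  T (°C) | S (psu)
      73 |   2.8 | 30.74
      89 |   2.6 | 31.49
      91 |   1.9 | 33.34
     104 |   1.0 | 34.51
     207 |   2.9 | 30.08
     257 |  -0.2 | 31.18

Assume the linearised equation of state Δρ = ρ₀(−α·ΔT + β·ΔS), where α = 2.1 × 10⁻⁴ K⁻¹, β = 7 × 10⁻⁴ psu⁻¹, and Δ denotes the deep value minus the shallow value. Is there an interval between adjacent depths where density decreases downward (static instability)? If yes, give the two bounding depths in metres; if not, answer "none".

Evaluate Δρ/ρ₀ = −αΔT + βΔS across each adjacent pair:
  73–89 m: −αΔT+βΔS = −(2.1 × 10⁻⁴)(-0.2)+(7 × 10⁻⁴)(+0.75) = 5.7 × 10⁻⁴ → stable
  89–91 m: −αΔT+βΔS = −(2.1 × 10⁻⁴)(-0.7)+(7 × 10⁻⁴)(+1.85) = 1.4 × 10⁻³ → stable
  91–104 m: −αΔT+βΔS = −(2.1 × 10⁻⁴)(-0.9)+(7 × 10⁻⁴)(+1.17) = 1.0 × 10⁻³ → stable
  104–207 m: −αΔT+βΔS = −(2.1 × 10⁻⁴)(+1.9)+(7 × 10⁻⁴)(-4.43) = -3.5 × 10⁻³ → UNSTABLE
  207–257 m: −αΔT+βΔS = −(2.1 × 10⁻⁴)(-3.1)+(7 × 10⁻⁴)(+1.10) = 1.4 × 10⁻³ → stable
The 104–207 m interval has Δρ < 0: lighter water underlies denser water.

104–207 m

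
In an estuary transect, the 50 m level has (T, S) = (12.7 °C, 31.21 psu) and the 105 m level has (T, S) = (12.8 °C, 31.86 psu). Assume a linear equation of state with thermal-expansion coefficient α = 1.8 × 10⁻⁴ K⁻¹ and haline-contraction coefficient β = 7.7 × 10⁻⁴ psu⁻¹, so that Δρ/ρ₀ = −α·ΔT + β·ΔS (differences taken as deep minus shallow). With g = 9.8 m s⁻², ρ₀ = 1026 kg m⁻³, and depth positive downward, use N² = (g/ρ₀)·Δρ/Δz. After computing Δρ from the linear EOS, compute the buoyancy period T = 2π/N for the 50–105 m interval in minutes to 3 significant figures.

11.3 min

ΔT = +0.1 K, ΔS = +0.65 psu (deep − shallow).
Δρ/ρ₀ = −αΔT + βΔS = -1.80 × 10⁻⁵ + 5.005 × 10⁻⁴ = 4.825 × 10⁻⁴, so Δρ ≈ 0.4950 kg m⁻³.
N² = (g/ρ₀)·Δρ/Δz = g·(Δρ/ρ₀)/Δz = 9.8 × 4.825 × 10⁻⁴ / 55 = 8.5973 × 10⁻⁵ s⁻².
N = √(8.5973 × 10⁻⁵) = 9.2722 × 10⁻³ rad s⁻¹ → T = 2π/N = 677.64 s = 11.294 min ≈ 11.3 min.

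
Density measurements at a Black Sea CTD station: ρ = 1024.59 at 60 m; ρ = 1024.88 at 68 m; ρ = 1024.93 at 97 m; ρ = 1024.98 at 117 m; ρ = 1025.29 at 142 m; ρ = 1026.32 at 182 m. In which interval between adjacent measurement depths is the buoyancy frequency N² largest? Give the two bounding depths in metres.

60–68 m

Compute the density gradient over each adjacent pair:
  60–68 m: Δρ/Δz = 0.29/8 = 0.036 kg m⁻⁴
  68–97 m: Δρ/Δz = 0.05/29 = 1.7 × 10⁻³ kg m⁻⁴
  97–117 m: Δρ/Δz = 0.05/20 = 2.5 × 10⁻³ kg m⁻⁴
  117–142 m: Δρ/Δz = 0.31/25 = 0.012 kg m⁻⁴
  142–182 m: Δρ/Δz = 1.03/40 = 0.026 kg m⁻⁴
The largest gradient is in the 60–68 m interval — the pycnocline.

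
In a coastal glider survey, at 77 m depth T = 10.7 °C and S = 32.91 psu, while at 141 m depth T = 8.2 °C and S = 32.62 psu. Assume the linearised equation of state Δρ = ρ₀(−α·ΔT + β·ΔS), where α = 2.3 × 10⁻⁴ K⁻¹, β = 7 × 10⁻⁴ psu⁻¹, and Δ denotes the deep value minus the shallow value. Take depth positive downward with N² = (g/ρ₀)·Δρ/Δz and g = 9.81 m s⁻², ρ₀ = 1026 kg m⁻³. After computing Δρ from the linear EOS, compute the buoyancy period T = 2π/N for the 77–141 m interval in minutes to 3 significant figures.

13.9 min

ΔT = -2.5 K, ΔS = -0.29 psu (deep − shallow).
Δρ/ρ₀ = −αΔT + βΔS = 5.75 × 10⁻⁴ − 2.03 × 10⁻⁴ = 3.72 × 10⁻⁴, so Δρ ≈ 0.3817 kg m⁻³.
N² = (g/ρ₀)·Δρ/Δz = g·(Δρ/ρ₀)/Δz = 9.81 × 3.72 × 10⁻⁴ / 64 = 5.7021 × 10⁻⁵ s⁻².
N = √(5.7021 × 10⁻⁵) = 7.5512 × 10⁻³ rad s⁻¹ → T = 2π/N = 832.08 s = 13.868 min ≈ 13.9 min.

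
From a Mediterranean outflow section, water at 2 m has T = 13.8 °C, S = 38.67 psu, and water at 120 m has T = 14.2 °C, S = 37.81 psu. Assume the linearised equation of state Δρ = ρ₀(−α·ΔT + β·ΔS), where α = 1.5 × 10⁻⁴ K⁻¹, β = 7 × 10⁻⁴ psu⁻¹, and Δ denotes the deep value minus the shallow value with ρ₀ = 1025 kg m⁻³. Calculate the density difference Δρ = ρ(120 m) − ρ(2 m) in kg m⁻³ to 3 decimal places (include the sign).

-0.679 kg m⁻³

ΔT = +0.4 K, ΔS = -0.86 psu (deep − shallow).
Δρ/ρ₀ = −(1.5 × 10⁻⁴)(+0.4) + (7 × 10⁻⁴)(-0.86) = -6.62 × 10⁻⁴.
Δρ = 1025 × (-6.62 × 10⁻⁴) = -0.679 kg m⁻³.
Negative Δρ: lighter below, statically unstable.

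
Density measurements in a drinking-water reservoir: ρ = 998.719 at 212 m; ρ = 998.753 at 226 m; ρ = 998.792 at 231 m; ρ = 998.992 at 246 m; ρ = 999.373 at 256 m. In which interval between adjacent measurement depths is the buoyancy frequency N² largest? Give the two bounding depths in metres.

Compute the density gradient over each adjacent pair:
  212–226 m: Δρ/Δz = 0.034/14 = 2.4 × 10⁻³ kg m⁻⁴
  226–231 m: Δρ/Δz = 0.039/5 = 7.8 × 10⁻³ kg m⁻⁴
  231–246 m: Δρ/Δz = 0.200/15 = 0.013 kg m⁻⁴
  246–256 m: Δρ/Δz = 0.381/10 = 0.038 kg m⁻⁴
The largest gradient is in the 246–256 m interval — the pycnocline.

246–256 m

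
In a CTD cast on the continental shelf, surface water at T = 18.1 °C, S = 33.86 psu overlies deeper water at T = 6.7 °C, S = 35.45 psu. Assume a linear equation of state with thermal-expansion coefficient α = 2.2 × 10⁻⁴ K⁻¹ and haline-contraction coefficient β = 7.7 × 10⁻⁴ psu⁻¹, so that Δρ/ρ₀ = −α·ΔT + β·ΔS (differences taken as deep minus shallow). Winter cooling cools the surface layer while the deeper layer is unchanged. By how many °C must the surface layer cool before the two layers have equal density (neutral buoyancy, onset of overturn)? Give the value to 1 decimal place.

17.0 °C

Neutral buoyancy requires Δρ = 0, i.e. −α(T_deep − T_surf′) + β(S_deep − S_surf) = 0.
T_surf′ = T_deep − (β/α)·ΔS = 6.7 − (7.7 × 10⁻⁴/2.2 × 10⁻⁴)·(+1.59) = 1.135 °C.
Cooling required: 18.1 − (1.135) = 16.965 °C.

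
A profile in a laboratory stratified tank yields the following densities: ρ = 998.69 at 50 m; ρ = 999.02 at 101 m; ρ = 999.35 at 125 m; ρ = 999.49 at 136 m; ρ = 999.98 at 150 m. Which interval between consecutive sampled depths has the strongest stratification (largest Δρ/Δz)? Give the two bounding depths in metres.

136–150 m

Compute the density gradient over each adjacent pair:
  50–101 m: Δρ/Δz = 0.33/51 = 6.5 × 10⁻³ kg m⁻⁴
  101–125 m: Δρ/Δz = 0.33/24 = 0.014 kg m⁻⁴
  125–136 m: Δρ/Δz = 0.14/11 = 0.013 kg m⁻⁴
  136–150 m: Δρ/Δz = 0.49/14 = 0.035 kg m⁻⁴
The largest gradient is in the 136–150 m interval — the pycnocline.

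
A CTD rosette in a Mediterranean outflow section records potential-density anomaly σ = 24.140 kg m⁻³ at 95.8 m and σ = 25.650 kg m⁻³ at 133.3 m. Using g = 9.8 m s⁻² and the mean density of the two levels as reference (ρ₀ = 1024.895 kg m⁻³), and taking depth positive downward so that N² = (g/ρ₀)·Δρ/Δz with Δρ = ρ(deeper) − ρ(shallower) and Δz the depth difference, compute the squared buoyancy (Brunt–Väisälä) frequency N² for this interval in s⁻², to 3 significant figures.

Δρ = 1025.650 − 1024.140 = 1.510 kg m⁻³ over Δz = 133.3 − 95.8 = 37.5 m.
N² = (9.8/1024.895) × (1.510/37.5) = 3.8503 × 10⁻⁴ s⁻² ≈ 3.85 × 10⁻⁴ s⁻².
N² > 0, so the interval is statically stable.

3.85 × 10⁻⁴ s⁻²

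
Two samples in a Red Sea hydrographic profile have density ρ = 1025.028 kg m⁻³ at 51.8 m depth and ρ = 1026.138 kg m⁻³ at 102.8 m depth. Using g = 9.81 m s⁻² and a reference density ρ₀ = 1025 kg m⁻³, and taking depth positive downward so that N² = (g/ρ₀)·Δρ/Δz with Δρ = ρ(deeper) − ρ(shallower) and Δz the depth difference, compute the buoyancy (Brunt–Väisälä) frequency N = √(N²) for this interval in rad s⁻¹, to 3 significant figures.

Δρ = 1026.138 − 1025.028 = 1.110 kg m⁻³ over Δz = 102.8 − 51.8 = 51 m.
N² = (9.81/1025) × (1.110/51) = 2.0830 × 10⁻⁴ s⁻².
N = √(2.0830 × 10⁻⁴) = 0.014433 rad s⁻¹ ≈ 0.0144 rad s⁻¹.
A positive N² confirms static stability across the interval.

0.0144 rad s⁻¹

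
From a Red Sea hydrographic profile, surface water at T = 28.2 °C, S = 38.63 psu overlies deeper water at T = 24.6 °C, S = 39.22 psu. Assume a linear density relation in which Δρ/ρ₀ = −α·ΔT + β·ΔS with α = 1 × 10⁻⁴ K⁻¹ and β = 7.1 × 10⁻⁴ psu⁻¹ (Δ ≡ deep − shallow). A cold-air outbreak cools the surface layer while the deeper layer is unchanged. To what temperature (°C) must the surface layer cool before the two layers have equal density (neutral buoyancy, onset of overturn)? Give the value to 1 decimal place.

Neutral buoyancy requires Δρ = 0, i.e. −α(T_deep − T_surf′) + β(S_deep − S_surf) = 0.
T_surf′ = T_deep − (β/α)·ΔS = 24.6 − (7.1 × 10⁻⁴/1 × 10⁻⁴)·(+0.59) = 20.411 °C.
Cooling required: 28.2 − (20.411) = 7.789 °C.

20.4 °C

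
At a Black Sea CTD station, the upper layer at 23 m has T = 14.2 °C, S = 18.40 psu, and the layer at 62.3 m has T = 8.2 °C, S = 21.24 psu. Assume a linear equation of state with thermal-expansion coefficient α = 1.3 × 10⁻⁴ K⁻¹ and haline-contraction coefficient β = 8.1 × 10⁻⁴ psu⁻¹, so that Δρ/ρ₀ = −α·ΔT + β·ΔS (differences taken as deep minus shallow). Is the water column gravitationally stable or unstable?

ΔT = 8.2 − 14.2 = -6.0 K and ΔS = 21.24 − 18.40 = +2.84 psu (deep − shallow).
−αΔT = 7.80 × 10⁻⁴; βΔS = 2.3004 × 10⁻³; sum Δρ/ρ₀ = 3.0804 × 10⁻³.
Δρ/ρ₀ > 0, so Δρ > 0: deeper water is denser → statically stable.

stable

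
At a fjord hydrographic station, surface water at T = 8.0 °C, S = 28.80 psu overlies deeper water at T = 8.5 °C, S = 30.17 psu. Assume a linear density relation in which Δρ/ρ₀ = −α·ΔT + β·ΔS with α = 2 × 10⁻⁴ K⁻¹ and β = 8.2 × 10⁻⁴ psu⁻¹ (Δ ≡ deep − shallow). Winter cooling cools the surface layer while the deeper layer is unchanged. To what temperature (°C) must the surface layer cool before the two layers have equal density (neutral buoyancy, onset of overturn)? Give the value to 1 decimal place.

Neutral buoyancy requires Δρ = 0, i.e. −α(T_deep − T_surf′) + β(S_deep − S_surf) = 0.
T_surf′ = T_deep − (β/α)·ΔS = 8.5 − (8.2 × 10⁻⁴/2 × 10⁻⁴)·(+1.37) = 2.883 °C.
Cooling required: 8.0 − (2.883) = 5.117 °C.

2.9 °C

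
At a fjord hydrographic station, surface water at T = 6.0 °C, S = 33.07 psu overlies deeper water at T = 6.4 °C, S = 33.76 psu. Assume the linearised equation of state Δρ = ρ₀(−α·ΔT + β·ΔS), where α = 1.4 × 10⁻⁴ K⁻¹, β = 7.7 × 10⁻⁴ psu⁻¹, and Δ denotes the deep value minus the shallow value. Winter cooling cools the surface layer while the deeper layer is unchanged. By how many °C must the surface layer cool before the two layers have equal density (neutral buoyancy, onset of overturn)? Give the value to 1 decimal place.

3.4 °C

Neutral buoyancy requires Δρ = 0, i.e. −α(T_deep − T_surf′) + β(S_deep − S_surf) = 0.
T_surf′ = T_deep − (β/α)·ΔS = 6.4 − (7.7 × 10⁻⁴/1.4 × 10⁻⁴)·(+0.69) = 2.605 °C.
Cooling required: 6.0 − (2.605) = 3.395 °C.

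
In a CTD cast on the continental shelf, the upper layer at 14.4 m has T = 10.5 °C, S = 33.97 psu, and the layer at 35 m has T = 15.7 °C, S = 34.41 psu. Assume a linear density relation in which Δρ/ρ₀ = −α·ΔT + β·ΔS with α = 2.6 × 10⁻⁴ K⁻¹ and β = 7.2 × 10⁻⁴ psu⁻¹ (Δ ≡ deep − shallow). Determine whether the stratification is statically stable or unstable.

ΔT = 15.7 − 10.5 = +5.2 K and ΔS = 34.41 − 33.97 = +0.44 psu (deep − shallow).
−αΔT = -1.352 × 10⁻³; βΔS = 3.168 × 10⁻⁴; sum Δρ/ρ₀ = -1.0352 × 10⁻³.
Δρ/ρ₀ < 0, so Δρ < 0: deeper water is lighter → statically unstable; the column would overturn.

unstable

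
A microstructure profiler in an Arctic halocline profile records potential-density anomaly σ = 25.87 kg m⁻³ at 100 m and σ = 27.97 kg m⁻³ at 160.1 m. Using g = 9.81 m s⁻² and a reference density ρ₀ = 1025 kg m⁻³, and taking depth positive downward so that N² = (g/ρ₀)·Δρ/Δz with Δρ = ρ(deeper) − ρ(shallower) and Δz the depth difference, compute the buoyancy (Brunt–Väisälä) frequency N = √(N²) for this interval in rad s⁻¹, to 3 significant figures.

0.0183 rad s⁻¹

Δρ = 1027.97 − 1025.87 = 2.10 kg m⁻³ over Δz = 160.1 − 100 = 60.1 m.
N² = (9.81/1025) × (2.10/60.1) = 3.3442 × 10⁻⁴ s⁻².
N = √(3.3442 × 10⁻⁴) = 0.018287 rad s⁻¹ ≈ 0.0183 rad s⁻¹.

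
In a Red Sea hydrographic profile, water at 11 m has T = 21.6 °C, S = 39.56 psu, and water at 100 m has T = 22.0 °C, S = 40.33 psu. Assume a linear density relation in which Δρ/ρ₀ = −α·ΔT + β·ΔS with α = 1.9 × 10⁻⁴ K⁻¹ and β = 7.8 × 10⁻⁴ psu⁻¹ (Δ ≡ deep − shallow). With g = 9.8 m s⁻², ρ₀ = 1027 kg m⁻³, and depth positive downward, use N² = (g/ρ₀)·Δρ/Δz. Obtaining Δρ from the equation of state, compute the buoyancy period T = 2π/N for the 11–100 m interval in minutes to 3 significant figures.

ΔT = +0.4 K, ΔS = +0.77 psu (deep − shallow).
Δρ/ρ₀ = −αΔT + βΔS = -7.60 × 10⁻⁵ + 6.006 × 10⁻⁴ = 5.246 × 10⁻⁴, so Δρ ≈ 0.5388 kg m⁻³.
N² = (g/ρ₀)·Δρ/Δz = g·(Δρ/ρ₀)/Δz = 9.8 × 5.246 × 10⁻⁴ / 89 = 5.7765 × 10⁻⁵ s⁻².
N = √(5.7765 × 10⁻⁵) = 7.6003 × 10⁻³ rad s⁻¹ → T = 2π/N = 826.70 s = 13.778 min ≈ 13.8 min.

13.8 min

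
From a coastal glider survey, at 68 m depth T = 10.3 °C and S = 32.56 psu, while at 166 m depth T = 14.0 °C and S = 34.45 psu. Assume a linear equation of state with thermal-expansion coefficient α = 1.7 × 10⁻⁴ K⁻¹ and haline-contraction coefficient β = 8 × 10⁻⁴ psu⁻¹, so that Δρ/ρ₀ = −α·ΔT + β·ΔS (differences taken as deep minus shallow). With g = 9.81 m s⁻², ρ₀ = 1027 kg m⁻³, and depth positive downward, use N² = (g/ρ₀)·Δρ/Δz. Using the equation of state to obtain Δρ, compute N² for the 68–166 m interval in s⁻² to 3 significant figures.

8.84 × 10⁻⁵ s⁻²

ΔT = +3.7 K, ΔS = +1.89 psu (deep − shallow).
Δρ/ρ₀ = −αΔT + βΔS = -6.29 × 10⁻⁴ + 1.512 × 10⁻³ = 8.83 × 10⁻⁴, so Δρ ≈ 0.9068 kg m⁻³.
N² = (g/ρ₀)·Δρ/Δz = g·(Δρ/ρ₀)/Δz = 9.81 × 8.83 × 10⁻⁴ / 98 = 8.8390 × 10⁻⁵ s⁻² ≈ 8.84 × 10⁻⁵ s⁻².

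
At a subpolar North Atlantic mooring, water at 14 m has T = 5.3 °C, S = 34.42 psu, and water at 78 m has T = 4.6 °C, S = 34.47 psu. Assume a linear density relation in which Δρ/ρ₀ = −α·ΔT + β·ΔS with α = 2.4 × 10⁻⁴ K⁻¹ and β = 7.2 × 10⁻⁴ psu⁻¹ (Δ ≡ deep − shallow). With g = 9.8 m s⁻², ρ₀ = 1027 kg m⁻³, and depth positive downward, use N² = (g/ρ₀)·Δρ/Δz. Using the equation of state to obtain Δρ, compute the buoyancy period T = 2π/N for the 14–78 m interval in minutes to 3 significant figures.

ΔT = -0.7 K, ΔS = +0.05 psu (deep − shallow).
Δρ/ρ₀ = −αΔT + βΔS = 1.68 × 10⁻⁴ + 3.60 × 10⁻⁵ = 2.04 × 10⁻⁴, so Δρ ≈ 0.2095 kg m⁻³.
N² = (g/ρ₀)·Δρ/Δz = g·(Δρ/ρ₀)/Δz = 9.8 × 2.04 × 10⁻⁴ / 64 = 3.1238 × 10⁻⁵ s⁻².
N = √(3.1238 × 10⁻⁵) = 5.5891 × 10⁻³ rad s⁻¹ → T = 2π/N = 1.1242 × 10³ s = 18.737 min ≈ 18.7 min.

18.7 min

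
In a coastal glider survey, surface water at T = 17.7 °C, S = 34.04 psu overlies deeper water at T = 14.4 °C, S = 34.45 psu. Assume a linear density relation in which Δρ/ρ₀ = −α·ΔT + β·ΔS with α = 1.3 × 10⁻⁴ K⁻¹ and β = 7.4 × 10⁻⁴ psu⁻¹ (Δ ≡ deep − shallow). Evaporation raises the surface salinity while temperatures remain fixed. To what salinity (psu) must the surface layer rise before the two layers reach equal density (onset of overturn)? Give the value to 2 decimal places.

35.03 psu

Neutral buoyancy requires −α(T_deep − T_surf) + β(S_deep − S_surf′) = 0.
S_surf′ = S_deep − (α/β)·ΔT = 34.45 − (1.3 × 10⁻⁴/7.4 × 10⁻⁴)·(-3.3) = 35.0297 psu.
Increase required: 35.0297 − 34.04 = 0.9897 psu.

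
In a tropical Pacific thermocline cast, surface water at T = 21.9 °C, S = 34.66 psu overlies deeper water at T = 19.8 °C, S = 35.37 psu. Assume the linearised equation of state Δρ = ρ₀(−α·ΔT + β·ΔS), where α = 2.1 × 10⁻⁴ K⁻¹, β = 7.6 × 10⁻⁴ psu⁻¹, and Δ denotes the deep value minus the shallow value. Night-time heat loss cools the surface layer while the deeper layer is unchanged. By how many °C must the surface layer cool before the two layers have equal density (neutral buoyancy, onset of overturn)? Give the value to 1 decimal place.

4.7 °C

Neutral buoyancy requires Δρ = 0, i.e. −α(T_deep − T_surf′) + β(S_deep − S_surf) = 0.
T_surf′ = T_deep − (β/α)·ΔS = 19.8 − (7.6 × 10⁻⁴/2.1 × 10⁻⁴)·(+0.71) = 17.230 °C.
Cooling required: 21.9 − (17.230) = 4.670 °C.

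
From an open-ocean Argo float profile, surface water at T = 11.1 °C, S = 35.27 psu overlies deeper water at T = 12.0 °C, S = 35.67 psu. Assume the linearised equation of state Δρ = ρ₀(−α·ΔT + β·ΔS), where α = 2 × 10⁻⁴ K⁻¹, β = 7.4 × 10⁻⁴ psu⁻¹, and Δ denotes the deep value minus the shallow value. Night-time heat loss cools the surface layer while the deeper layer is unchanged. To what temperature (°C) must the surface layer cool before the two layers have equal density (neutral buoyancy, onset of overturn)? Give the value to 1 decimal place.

Neutral buoyancy requires Δρ = 0, i.e. −α(T_deep − T_surf′) + β(S_deep − S_surf) = 0.
T_surf′ = T_deep − (β/α)·ΔS = 12.0 − (7.4 × 10⁻⁴/2 × 10⁻⁴)·(+0.40) = 10.520 °C.
Cooling required: 11.1 − (10.520) = 0.580 °C.

10.5 °C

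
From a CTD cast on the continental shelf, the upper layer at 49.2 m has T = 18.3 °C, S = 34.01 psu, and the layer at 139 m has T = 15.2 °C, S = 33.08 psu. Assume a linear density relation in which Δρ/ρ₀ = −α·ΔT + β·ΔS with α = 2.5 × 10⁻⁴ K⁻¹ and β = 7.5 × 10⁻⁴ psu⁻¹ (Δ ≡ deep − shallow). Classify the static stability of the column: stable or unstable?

ΔT = 15.2 − 18.3 = -3.1 K and ΔS = 33.08 − 34.01 = -0.93 psu (deep − shallow).
−αΔT = 7.75 × 10⁻⁴; βΔS = -6.975 × 10⁻⁴; sum Δρ/ρ₀ = 7.75 × 10⁻⁵.
Δρ/ρ₀ > 0, so Δρ > 0: deeper water is denser → statically stable.

stable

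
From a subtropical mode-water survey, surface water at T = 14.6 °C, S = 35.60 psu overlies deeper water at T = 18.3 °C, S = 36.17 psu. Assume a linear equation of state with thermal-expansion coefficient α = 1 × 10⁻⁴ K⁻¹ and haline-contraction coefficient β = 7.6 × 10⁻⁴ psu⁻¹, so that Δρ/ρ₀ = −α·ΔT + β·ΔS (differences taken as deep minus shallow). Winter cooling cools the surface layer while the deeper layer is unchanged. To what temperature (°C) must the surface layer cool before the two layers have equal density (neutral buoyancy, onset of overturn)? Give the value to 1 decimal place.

Neutral buoyancy requires Δρ = 0, i.e. −α(T_deep − T_surf′) + β(S_deep − S_surf) = 0.
T_surf′ = T_deep − (β/α)·ΔS = 18.3 − (7.6 × 10⁻⁴/1 × 10⁻⁴)·(+0.57) = 13.968 °C.
Cooling required: 14.6 − (13.968) = 0.632 °C.

14.0 °C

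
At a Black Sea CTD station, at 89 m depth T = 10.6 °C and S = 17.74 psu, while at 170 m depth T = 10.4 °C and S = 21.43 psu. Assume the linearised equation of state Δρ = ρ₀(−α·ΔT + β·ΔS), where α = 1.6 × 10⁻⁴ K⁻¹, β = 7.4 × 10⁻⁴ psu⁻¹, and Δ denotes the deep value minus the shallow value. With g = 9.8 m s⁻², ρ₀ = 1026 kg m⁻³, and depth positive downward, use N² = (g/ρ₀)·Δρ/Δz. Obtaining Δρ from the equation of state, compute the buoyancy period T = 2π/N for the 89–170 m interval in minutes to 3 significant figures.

5.73 min

ΔT = -0.2 K, ΔS = +3.69 psu (deep − shallow).
Δρ/ρ₀ = −αΔT + βΔS = 3.20 × 10⁻⁵ + 2.7306 × 10⁻³ = 2.7626 × 10⁻³, so Δρ ≈ 2.834 kg m⁻³.
N² = (g/ρ₀)·Δρ/Δz = g·(Δρ/ρ₀)/Δz = 9.8 × 2.7626 × 10⁻³ / 81 = 3.3424 × 10⁻⁴ s⁻².
N = √(3.3424 × 10⁻⁴) = 0.018282 rad s⁻¹ → T = 2π/N = 343.68 s = 5.7280 min ≈ 5.73 min.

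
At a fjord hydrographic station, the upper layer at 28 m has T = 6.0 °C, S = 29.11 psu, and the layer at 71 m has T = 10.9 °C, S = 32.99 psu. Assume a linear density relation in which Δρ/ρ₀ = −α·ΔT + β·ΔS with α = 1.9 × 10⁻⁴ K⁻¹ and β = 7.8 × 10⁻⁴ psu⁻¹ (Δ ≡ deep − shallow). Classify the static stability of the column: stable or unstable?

ΔT = 10.9 − 6.0 = +4.9 K and ΔS = 32.99 − 29.11 = +3.88 psu (deep − shallow).
−αΔT = -9.31 × 10⁻⁴; βΔS = 3.0264 × 10⁻³; sum Δρ/ρ₀ = 2.0954 × 10⁻³.
Δρ/ρ₀ > 0, so Δρ > 0: deeper water is denser → statically stable.

stable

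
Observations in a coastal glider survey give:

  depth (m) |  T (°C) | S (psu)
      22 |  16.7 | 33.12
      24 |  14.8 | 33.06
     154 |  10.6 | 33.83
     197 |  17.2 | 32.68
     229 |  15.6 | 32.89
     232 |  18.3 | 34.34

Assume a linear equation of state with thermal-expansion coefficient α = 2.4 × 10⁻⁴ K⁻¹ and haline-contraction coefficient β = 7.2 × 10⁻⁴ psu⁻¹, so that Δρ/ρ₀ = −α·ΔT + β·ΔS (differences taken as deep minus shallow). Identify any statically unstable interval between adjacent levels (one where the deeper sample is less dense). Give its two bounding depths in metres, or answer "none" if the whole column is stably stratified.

154–197 m

Evaluate Δρ/ρ₀ = −αΔT + βΔS across each adjacent pair:
  22–24 m: −αΔT+βΔS = −(2.4 × 10⁻⁴)(-1.9)+(7.2 × 10⁻⁴)(-0.06) = 4.1 × 10⁻⁴ → stable
  24–154 m: −αΔT+βΔS = −(2.4 × 10⁻⁴)(-4.2)+(7.2 × 10⁻⁴)(+0.77) = 1.6 × 10⁻³ → stable
  154–197 m: −αΔT+βΔS = −(2.4 × 10⁻⁴)(+6.6)+(7.2 × 10⁻⁴)(-1.15) = -2.4 × 10⁻³ → UNSTABLE
  197–229 m: −αΔT+βΔS = −(2.4 × 10⁻⁴)(-1.6)+(7.2 × 10⁻⁴)(+0.21) = 5.4 × 10⁻⁴ → stable
  229–232 m: −αΔT+βΔS = −(2.4 × 10⁻⁴)(+2.7)+(7.2 × 10⁻⁴)(+1.45) = 4.0 × 10⁻⁴ → stable
The 154–197 m interval has Δρ < 0: lighter water underlies denser water.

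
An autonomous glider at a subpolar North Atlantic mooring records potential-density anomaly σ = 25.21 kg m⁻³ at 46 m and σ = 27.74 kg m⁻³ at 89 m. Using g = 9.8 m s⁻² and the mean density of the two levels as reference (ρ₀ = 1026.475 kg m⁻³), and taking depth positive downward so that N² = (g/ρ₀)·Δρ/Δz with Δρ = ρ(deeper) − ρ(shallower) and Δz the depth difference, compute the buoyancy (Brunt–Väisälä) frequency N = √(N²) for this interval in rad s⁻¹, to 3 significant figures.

0.0237 rad s⁻¹

Δρ = 1027.74 − 1025.21 = 2.53 kg m⁻³ over Δz = 89 − 46 = 43 m.
N² = (9.8/1026.475) × (2.53/43) = 5.6173 × 10⁻⁴ s⁻².
N = √(5.6173 × 10⁻⁴) = 0.023701 rad s⁻¹ ≈ 0.0237 rad s⁻¹.
A positive N² confirms static stability across the interval.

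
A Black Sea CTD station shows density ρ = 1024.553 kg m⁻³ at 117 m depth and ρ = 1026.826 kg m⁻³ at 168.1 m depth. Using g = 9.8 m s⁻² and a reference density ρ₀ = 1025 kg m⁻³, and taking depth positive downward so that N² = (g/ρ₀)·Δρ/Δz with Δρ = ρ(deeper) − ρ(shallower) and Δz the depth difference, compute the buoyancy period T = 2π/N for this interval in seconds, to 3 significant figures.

Δρ = 1026.826 − 1024.553 = 2.273 kg m⁻³ over Δz = 168.1 − 117 = 51.1 m.
N² = (9.8/1025) × (2.273/51.1) = 4.2529 × 10⁻⁴ s⁻².
N = √(4.2529 × 10⁻⁴) = 0.020623 rad s⁻¹, so T = 2π/N = 304.67 s ≈ 305 s.

305 s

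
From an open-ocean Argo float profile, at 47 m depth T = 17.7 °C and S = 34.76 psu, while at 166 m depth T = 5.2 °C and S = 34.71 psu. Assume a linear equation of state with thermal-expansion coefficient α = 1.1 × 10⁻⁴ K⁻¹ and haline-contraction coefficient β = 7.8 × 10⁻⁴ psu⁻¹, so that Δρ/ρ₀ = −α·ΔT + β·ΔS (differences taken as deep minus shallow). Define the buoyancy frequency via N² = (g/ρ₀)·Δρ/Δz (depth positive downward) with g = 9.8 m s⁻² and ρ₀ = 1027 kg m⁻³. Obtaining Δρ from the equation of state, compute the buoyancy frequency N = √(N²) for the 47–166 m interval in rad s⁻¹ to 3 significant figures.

0.0105 rad s⁻¹

ΔT = -12.5 K, ΔS = -0.05 psu (deep − shallow).
Δρ/ρ₀ = −αΔT + βΔS = 1.375 × 10⁻³ − 3.90 × 10⁻⁵ = 1.336 × 10⁻³, so Δρ ≈ 1.372 kg m⁻³.
N² = (g/ρ₀)·Δρ/Δz = g·(Δρ/ρ₀)/Δz = 9.8 × 1.336 × 10⁻³ / 119 = 1.1002 × 10⁻⁴ s⁻².
N = √(1.1002 × 10⁻⁴) = 0.010489 rad s⁻¹ ≈ 0.0105 rad s⁻¹.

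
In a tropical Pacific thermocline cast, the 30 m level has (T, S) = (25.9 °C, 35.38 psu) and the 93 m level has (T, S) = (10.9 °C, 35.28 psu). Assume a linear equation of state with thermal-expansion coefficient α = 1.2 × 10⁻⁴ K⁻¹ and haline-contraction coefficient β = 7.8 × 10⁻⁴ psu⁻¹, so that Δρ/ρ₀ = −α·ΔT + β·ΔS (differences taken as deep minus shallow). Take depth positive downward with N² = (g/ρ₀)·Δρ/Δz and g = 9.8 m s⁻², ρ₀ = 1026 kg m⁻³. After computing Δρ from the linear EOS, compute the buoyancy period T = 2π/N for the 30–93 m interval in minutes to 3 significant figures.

ΔT = -15.0 K, ΔS = -0.10 psu (deep − shallow).
Δρ/ρ₀ = −αΔT + βΔS = 1.80 × 10⁻³ − 7.80 × 10⁻⁵ = 1.722 × 10⁻³, so Δρ ≈ 1.767 kg m⁻³.
N² = (g/ρ₀)·Δρ/Δz = g·(Δρ/ρ₀)/Δz = 9.8 × 1.722 × 10⁻³ / 63 = 2.6787 × 10⁻⁴ s⁻².
N = √(2.6787 × 10⁻⁴) = 0.016367 rad s⁻¹ → T = 2π/N = 383.89 s = 6.3982 min ≈ 6.40 min.

6.40 min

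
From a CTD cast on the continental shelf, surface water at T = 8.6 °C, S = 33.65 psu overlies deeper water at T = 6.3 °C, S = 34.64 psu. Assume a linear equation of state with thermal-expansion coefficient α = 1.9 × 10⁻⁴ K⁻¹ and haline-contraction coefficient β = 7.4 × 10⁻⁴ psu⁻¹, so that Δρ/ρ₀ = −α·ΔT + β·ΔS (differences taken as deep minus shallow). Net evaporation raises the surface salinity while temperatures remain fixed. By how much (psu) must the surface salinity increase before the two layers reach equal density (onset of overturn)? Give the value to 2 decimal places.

1.58 psu

Neutral buoyancy requires −α(T_deep − T_surf) + β(S_deep − S_surf′) = 0.
S_surf′ = S_deep − (α/β)·ΔT = 34.64 − (1.9 × 10⁻⁴/7.4 × 10⁻⁴)·(-2.3) = 35.2305 psu.
Increase required: 35.2305 − 33.65 = 1.5805 psu.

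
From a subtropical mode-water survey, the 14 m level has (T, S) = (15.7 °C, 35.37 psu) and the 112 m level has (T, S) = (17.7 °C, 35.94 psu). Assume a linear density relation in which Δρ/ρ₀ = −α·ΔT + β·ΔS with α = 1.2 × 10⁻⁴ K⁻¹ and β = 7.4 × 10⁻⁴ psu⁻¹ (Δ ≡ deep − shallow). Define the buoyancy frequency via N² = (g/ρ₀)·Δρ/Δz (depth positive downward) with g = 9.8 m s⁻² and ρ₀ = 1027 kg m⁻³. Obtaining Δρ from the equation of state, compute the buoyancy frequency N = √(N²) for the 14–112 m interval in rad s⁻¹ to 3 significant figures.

ΔT = +2.0 K, ΔS = +0.57 psu (deep − shallow).
Δρ/ρ₀ = −αΔT + βΔS = -2.40 × 10⁻⁴ + 4.218 × 10⁻⁴ = 1.818 × 10⁻⁴, so Δρ ≈ 0.1867 kg m⁻³.
N² = (g/ρ₀)·Δρ/Δz = g·(Δρ/ρ₀)/Δz = 9.8 × 1.818 × 10⁻⁴ / 98 = 1.8180 × 10⁻⁵ s⁻².
N = √(1.8180 × 10⁻⁵) = 4.2638 × 10⁻³ rad s⁻¹ ≈ 4.26 × 10⁻³ rad s⁻¹.

4.26 × 10⁻³ rad s⁻¹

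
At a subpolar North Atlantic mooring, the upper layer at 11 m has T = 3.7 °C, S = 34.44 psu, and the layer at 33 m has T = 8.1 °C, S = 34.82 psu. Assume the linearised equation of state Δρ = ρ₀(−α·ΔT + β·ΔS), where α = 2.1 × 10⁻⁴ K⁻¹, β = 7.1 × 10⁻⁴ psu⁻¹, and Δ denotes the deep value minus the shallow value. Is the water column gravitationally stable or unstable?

ΔT = 8.1 − 3.7 = +4.4 K and ΔS = 34.82 − 34.44 = +0.38 psu (deep − shallow).
−αΔT = -9.24 × 10⁻⁴; βΔS = 2.698 × 10⁻⁴; sum Δρ/ρ₀ = -6.542 × 10⁻⁴.
Δρ/ρ₀ < 0, so Δρ < 0: deeper water is lighter → statically unstable; the column would overturn.

unstable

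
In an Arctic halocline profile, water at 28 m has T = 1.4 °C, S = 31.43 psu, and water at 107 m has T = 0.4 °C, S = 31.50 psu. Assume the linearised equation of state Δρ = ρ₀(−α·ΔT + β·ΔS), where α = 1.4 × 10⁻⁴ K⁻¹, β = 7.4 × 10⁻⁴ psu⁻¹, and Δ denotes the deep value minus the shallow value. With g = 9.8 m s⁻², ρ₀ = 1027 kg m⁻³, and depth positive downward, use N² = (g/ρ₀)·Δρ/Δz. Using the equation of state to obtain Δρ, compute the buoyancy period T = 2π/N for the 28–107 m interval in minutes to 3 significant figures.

ΔT = -1.0 K, ΔS = +0.07 psu (deep − shallow).
Δρ/ρ₀ = −αΔT + βΔS = 1.40 × 10⁻⁴ + 5.18 × 10⁻⁵ = 1.918 × 10⁻⁴, so Δρ ≈ 0.1970 kg m⁻³.
N² = (g/ρ₀)·Δρ/Δz = g·(Δρ/ρ₀)/Δz = 9.8 × 1.918 × 10⁻⁴ / 79 = 2.3793 × 10⁻⁵ s⁻².
N = √(2.3793 × 10⁻⁵) = 4.8778 × 10⁻³ rad s⁻¹ → T = 2π/N = 1.2881 × 10³ s = 21.468 min ≈ 21.5 min.

21.5 min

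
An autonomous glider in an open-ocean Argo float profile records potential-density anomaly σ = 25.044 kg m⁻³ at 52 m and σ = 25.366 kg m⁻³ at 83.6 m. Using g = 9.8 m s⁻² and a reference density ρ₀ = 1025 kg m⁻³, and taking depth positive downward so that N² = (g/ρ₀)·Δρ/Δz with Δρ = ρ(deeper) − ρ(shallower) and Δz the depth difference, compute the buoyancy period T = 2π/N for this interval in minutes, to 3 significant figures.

10.6 min

Δρ = 1025.366 − 1025.044 = 0.322 kg m⁻³ over Δz = 83.6 − 52 = 31.6 m.
N² = (9.8/1025) × (0.322/31.6) = 9.7425 × 10⁻⁵ s⁻².
N = √(9.7425 × 10⁻⁵) = 9.8704 × 10⁻³ rad s⁻¹, so T = 2π/N = 636.57 s = 10.610 min ≈ 10.6 min.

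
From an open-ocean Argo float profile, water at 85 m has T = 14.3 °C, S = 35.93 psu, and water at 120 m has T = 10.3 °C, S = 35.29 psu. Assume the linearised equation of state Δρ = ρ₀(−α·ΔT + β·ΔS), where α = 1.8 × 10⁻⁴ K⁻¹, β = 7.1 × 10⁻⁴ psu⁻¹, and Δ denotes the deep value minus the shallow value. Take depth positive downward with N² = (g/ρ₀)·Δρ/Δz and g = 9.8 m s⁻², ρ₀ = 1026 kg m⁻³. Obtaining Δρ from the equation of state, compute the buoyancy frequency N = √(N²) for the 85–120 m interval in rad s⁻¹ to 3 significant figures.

ΔT = -4.0 K, ΔS = -0.64 psu (deep − shallow).
Δρ/ρ₀ = −αΔT + βΔS = 7.20 × 10⁻⁴ − 4.544 × 10⁻⁴ = 2.656 × 10⁻⁴, so Δρ ≈ 0.2725 kg m⁻³.
N² = (g/ρ₀)·Δρ/Δz = g·(Δρ/ρ₀)/Δz = 9.8 × 2.656 × 10⁻⁴ / 35 = 7.4368 × 10⁻⁵ s⁻².
N = √(7.4368 × 10⁻⁵) = 8.6237 × 10⁻³ rad s⁻¹ ≈ 8.62 × 10⁻³ rad s⁻¹.

8.62 × 10⁻³ rad s⁻¹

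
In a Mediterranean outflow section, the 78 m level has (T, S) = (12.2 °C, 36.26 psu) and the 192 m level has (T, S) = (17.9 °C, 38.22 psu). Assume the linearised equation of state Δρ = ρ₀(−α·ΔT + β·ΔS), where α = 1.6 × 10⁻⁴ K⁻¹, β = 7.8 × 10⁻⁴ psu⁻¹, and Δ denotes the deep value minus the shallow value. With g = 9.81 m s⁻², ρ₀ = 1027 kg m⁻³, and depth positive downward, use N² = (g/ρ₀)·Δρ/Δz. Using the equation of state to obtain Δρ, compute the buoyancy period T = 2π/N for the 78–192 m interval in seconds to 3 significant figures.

ΔT = +5.7 K, ΔS = +1.96 psu (deep − shallow).
Δρ/ρ₀ = −αΔT + βΔS = -9.12 × 10⁻⁴ + 1.5288 × 10⁻³ = 6.168 × 10⁻⁴, so Δρ ≈ 0.6335 kg m⁻³.
N² = (g/ρ₀)·Δρ/Δz = g·(Δρ/ρ₀)/Δz = 9.81 × 6.168 × 10⁻⁴ / 114 = 5.3077 × 10⁻⁵ s⁻².
N = √(5.3077 × 10⁻⁵) = 7.2854 × 10⁻³ rad s⁻¹ → T = 2π/N = 862.44 s ≈ 862 s.

862 s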